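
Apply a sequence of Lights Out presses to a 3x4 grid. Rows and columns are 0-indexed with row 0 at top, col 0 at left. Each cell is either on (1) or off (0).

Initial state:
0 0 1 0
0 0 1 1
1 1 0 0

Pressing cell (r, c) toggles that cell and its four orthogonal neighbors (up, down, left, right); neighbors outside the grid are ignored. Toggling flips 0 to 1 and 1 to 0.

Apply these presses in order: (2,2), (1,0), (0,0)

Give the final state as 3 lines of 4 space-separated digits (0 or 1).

After press 1 at (2,2):
0 0 1 0
0 0 0 1
1 0 1 1

After press 2 at (1,0):
1 0 1 0
1 1 0 1
0 0 1 1

After press 3 at (0,0):
0 1 1 0
0 1 0 1
0 0 1 1

Answer: 0 1 1 0
0 1 0 1
0 0 1 1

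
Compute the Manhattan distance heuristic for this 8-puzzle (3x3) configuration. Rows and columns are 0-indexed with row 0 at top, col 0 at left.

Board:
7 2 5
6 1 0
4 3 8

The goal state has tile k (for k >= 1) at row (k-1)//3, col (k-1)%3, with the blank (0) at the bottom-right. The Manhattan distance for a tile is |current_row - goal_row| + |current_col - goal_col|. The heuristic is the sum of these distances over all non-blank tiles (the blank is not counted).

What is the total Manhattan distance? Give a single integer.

Tile 7: at (0,0), goal (2,0), distance |0-2|+|0-0| = 2
Tile 2: at (0,1), goal (0,1), distance |0-0|+|1-1| = 0
Tile 5: at (0,2), goal (1,1), distance |0-1|+|2-1| = 2
Tile 6: at (1,0), goal (1,2), distance |1-1|+|0-2| = 2
Tile 1: at (1,1), goal (0,0), distance |1-0|+|1-0| = 2
Tile 4: at (2,0), goal (1,0), distance |2-1|+|0-0| = 1
Tile 3: at (2,1), goal (0,2), distance |2-0|+|1-2| = 3
Tile 8: at (2,2), goal (2,1), distance |2-2|+|2-1| = 1
Sum: 2 + 0 + 2 + 2 + 2 + 1 + 3 + 1 = 13

Answer: 13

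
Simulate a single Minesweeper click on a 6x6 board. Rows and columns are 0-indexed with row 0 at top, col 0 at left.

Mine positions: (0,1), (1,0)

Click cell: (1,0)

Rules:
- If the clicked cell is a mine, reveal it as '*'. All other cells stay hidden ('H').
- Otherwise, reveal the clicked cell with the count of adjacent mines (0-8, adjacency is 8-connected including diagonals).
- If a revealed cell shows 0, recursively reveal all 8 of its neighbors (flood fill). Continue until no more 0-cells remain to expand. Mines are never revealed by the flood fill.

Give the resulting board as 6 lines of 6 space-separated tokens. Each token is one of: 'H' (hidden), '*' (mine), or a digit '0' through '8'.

H H H H H H
* H H H H H
H H H H H H
H H H H H H
H H H H H H
H H H H H H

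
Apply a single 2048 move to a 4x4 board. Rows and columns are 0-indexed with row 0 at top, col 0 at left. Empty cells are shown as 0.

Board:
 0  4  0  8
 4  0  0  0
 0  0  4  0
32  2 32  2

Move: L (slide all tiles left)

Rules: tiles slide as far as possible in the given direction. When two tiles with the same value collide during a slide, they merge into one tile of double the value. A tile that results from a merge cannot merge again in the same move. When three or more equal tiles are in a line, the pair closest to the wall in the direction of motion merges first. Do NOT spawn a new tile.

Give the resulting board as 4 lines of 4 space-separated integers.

Answer:  4  8  0  0
 4  0  0  0
 4  0  0  0
32  2 32  2

Derivation:
Slide left:
row 0: [0, 4, 0, 8] -> [4, 8, 0, 0]
row 1: [4, 0, 0, 0] -> [4, 0, 0, 0]
row 2: [0, 0, 4, 0] -> [4, 0, 0, 0]
row 3: [32, 2, 32, 2] -> [32, 2, 32, 2]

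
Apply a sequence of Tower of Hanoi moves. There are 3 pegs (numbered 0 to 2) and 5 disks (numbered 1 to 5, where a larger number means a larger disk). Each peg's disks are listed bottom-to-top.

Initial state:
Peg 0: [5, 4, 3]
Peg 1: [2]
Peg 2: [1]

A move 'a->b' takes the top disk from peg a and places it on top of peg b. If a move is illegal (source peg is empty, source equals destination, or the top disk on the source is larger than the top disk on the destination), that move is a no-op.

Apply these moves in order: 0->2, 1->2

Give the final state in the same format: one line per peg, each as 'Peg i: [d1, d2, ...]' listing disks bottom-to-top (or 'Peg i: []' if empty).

After move 1 (0->2):
Peg 0: [5, 4, 3]
Peg 1: [2]
Peg 2: [1]

After move 2 (1->2):
Peg 0: [5, 4, 3]
Peg 1: [2]
Peg 2: [1]

Answer: Peg 0: [5, 4, 3]
Peg 1: [2]
Peg 2: [1]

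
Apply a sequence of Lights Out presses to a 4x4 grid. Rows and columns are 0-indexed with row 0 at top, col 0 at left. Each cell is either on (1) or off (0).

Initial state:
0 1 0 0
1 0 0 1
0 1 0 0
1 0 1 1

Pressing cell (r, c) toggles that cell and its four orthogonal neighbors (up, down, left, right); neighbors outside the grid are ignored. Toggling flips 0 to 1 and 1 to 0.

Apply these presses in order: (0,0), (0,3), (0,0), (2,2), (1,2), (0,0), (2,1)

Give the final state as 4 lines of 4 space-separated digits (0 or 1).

Answer: 1 0 0 1
0 0 0 1
1 1 1 1
1 1 0 1

Derivation:
After press 1 at (0,0):
1 0 0 0
0 0 0 1
0 1 0 0
1 0 1 1

After press 2 at (0,3):
1 0 1 1
0 0 0 0
0 1 0 0
1 0 1 1

After press 3 at (0,0):
0 1 1 1
1 0 0 0
0 1 0 0
1 0 1 1

After press 4 at (2,2):
0 1 1 1
1 0 1 0
0 0 1 1
1 0 0 1

After press 5 at (1,2):
0 1 0 1
1 1 0 1
0 0 0 1
1 0 0 1

After press 6 at (0,0):
1 0 0 1
0 1 0 1
0 0 0 1
1 0 0 1

After press 7 at (2,1):
1 0 0 1
0 0 0 1
1 1 1 1
1 1 0 1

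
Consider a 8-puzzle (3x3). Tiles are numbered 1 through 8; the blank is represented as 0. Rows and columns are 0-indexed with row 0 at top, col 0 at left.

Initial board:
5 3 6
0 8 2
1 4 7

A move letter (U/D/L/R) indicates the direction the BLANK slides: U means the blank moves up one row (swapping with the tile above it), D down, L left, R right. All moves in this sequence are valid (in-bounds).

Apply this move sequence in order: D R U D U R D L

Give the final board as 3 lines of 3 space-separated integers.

After move 1 (D):
5 3 6
1 8 2
0 4 7

After move 2 (R):
5 3 6
1 8 2
4 0 7

After move 3 (U):
5 3 6
1 0 2
4 8 7

After move 4 (D):
5 3 6
1 8 2
4 0 7

After move 5 (U):
5 3 6
1 0 2
4 8 7

After move 6 (R):
5 3 6
1 2 0
4 8 7

After move 7 (D):
5 3 6
1 2 7
4 8 0

After move 8 (L):
5 3 6
1 2 7
4 0 8

Answer: 5 3 6
1 2 7
4 0 8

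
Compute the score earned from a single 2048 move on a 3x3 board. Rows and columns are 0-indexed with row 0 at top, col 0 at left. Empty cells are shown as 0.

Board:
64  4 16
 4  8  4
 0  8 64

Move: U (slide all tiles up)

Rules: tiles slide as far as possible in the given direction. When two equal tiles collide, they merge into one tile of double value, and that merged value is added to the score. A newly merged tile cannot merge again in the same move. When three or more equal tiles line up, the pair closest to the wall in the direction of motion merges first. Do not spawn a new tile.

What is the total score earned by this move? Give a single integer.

Answer: 16

Derivation:
Slide up:
col 0: [64, 4, 0] -> [64, 4, 0]  score +0 (running 0)
col 1: [4, 8, 8] -> [4, 16, 0]  score +16 (running 16)
col 2: [16, 4, 64] -> [16, 4, 64]  score +0 (running 16)
Board after move:
64  4 16
 4 16  4
 0  0 64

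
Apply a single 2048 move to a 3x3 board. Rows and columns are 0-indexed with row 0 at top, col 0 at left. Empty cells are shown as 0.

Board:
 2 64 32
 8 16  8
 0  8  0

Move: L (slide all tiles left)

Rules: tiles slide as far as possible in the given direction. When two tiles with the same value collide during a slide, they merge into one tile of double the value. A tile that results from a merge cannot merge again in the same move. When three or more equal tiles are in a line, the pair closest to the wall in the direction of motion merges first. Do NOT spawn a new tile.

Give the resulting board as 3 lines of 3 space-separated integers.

Slide left:
row 0: [2, 64, 32] -> [2, 64, 32]
row 1: [8, 16, 8] -> [8, 16, 8]
row 2: [0, 8, 0] -> [8, 0, 0]

Answer:  2 64 32
 8 16  8
 8  0  0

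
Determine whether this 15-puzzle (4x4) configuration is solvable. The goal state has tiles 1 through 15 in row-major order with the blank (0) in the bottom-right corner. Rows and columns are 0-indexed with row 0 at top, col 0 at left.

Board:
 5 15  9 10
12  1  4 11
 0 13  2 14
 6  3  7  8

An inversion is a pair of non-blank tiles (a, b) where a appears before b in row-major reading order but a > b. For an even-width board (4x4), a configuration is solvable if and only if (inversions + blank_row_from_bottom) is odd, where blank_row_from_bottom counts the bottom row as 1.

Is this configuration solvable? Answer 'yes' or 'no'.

Answer: no

Derivation:
Inversions: 56
Blank is in row 2 (0-indexed from top), which is row 2 counting from the bottom (bottom = 1).
56 + 2 = 58, which is even, so the puzzle is not solvable.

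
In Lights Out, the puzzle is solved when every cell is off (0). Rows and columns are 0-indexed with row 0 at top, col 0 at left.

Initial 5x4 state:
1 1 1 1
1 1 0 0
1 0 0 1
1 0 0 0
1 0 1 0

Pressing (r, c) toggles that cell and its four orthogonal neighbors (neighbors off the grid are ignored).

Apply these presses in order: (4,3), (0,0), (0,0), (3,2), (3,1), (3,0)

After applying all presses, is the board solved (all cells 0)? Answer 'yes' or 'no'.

Answer: no

Derivation:
After press 1 at (4,3):
1 1 1 1
1 1 0 0
1 0 0 1
1 0 0 1
1 0 0 1

After press 2 at (0,0):
0 0 1 1
0 1 0 0
1 0 0 1
1 0 0 1
1 0 0 1

After press 3 at (0,0):
1 1 1 1
1 1 0 0
1 0 0 1
1 0 0 1
1 0 0 1

After press 4 at (3,2):
1 1 1 1
1 1 0 0
1 0 1 1
1 1 1 0
1 0 1 1

After press 5 at (3,1):
1 1 1 1
1 1 0 0
1 1 1 1
0 0 0 0
1 1 1 1

After press 6 at (3,0):
1 1 1 1
1 1 0 0
0 1 1 1
1 1 0 0
0 1 1 1

Lights still on: 14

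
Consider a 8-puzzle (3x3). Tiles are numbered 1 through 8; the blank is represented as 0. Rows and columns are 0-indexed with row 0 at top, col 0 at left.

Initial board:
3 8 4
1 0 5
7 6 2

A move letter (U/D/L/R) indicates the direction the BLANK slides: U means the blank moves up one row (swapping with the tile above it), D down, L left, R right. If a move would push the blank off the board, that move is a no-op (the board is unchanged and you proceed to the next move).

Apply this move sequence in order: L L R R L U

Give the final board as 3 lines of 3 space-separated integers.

After move 1 (L):
3 8 4
0 1 5
7 6 2

After move 2 (L):
3 8 4
0 1 5
7 6 2

After move 3 (R):
3 8 4
1 0 5
7 6 2

After move 4 (R):
3 8 4
1 5 0
7 6 2

After move 5 (L):
3 8 4
1 0 5
7 6 2

After move 6 (U):
3 0 4
1 8 5
7 6 2

Answer: 3 0 4
1 8 5
7 6 2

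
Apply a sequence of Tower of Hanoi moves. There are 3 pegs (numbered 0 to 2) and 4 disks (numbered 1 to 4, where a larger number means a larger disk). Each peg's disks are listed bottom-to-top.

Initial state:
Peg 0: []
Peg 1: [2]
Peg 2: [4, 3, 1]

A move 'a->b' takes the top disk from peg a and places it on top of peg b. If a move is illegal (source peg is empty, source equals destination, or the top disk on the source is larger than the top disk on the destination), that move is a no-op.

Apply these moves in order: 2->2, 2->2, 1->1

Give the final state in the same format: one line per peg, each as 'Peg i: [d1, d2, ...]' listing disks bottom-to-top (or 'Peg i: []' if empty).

Answer: Peg 0: []
Peg 1: [2]
Peg 2: [4, 3, 1]

Derivation:
After move 1 (2->2):
Peg 0: []
Peg 1: [2]
Peg 2: [4, 3, 1]

After move 2 (2->2):
Peg 0: []
Peg 1: [2]
Peg 2: [4, 3, 1]

After move 3 (1->1):
Peg 0: []
Peg 1: [2]
Peg 2: [4, 3, 1]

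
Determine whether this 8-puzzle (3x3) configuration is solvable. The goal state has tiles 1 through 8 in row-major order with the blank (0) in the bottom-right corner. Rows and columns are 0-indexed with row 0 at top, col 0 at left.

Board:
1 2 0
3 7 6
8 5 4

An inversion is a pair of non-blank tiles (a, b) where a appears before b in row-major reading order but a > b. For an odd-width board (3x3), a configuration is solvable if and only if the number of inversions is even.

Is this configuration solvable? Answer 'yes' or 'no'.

Answer: yes

Derivation:
Inversions (pairs i<j in row-major order where tile[i] > tile[j] > 0): 8
8 is even, so the puzzle is solvable.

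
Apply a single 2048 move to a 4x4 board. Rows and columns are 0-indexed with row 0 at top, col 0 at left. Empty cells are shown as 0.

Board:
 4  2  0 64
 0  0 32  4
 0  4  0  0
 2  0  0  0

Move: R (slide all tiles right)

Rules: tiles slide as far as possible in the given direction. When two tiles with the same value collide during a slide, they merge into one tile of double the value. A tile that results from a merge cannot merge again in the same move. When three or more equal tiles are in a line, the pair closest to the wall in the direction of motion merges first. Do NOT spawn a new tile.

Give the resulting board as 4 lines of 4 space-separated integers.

Slide right:
row 0: [4, 2, 0, 64] -> [0, 4, 2, 64]
row 1: [0, 0, 32, 4] -> [0, 0, 32, 4]
row 2: [0, 4, 0, 0] -> [0, 0, 0, 4]
row 3: [2, 0, 0, 0] -> [0, 0, 0, 2]

Answer:  0  4  2 64
 0  0 32  4
 0  0  0  4
 0  0  0  2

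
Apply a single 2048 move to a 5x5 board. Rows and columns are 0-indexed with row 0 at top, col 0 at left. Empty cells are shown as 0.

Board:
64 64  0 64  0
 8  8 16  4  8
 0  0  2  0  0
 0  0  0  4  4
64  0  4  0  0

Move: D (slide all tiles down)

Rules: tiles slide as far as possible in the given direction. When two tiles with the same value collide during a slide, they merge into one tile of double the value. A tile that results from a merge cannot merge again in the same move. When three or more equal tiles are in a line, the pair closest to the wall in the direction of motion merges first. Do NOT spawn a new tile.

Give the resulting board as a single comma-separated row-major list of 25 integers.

Slide down:
col 0: [64, 8, 0, 0, 64] -> [0, 0, 64, 8, 64]
col 1: [64, 8, 0, 0, 0] -> [0, 0, 0, 64, 8]
col 2: [0, 16, 2, 0, 4] -> [0, 0, 16, 2, 4]
col 3: [64, 4, 0, 4, 0] -> [0, 0, 0, 64, 8]
col 4: [0, 8, 0, 4, 0] -> [0, 0, 0, 8, 4]

Answer: 0, 0, 0, 0, 0, 0, 0, 0, 0, 0, 64, 0, 16, 0, 0, 8, 64, 2, 64, 8, 64, 8, 4, 8, 4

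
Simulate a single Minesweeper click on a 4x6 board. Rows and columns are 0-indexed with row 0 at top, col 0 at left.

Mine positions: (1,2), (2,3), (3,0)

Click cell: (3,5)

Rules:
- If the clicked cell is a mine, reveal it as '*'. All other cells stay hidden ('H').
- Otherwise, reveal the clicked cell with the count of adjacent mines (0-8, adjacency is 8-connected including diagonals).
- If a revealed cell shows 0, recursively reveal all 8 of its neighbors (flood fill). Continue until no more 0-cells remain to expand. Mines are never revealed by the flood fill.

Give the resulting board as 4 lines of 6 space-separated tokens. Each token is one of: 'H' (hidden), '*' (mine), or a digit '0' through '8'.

H H H 1 0 0
H H H 2 1 0
H H H H 1 0
H H H H 1 0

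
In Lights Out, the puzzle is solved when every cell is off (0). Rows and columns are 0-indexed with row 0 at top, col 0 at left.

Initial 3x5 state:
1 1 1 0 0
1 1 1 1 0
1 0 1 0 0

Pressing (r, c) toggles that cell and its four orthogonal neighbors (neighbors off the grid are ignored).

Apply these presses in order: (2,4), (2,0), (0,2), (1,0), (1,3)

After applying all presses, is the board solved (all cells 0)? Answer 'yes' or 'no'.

Answer: no

Derivation:
After press 1 at (2,4):
1 1 1 0 0
1 1 1 1 1
1 0 1 1 1

After press 2 at (2,0):
1 1 1 0 0
0 1 1 1 1
0 1 1 1 1

After press 3 at (0,2):
1 0 0 1 0
0 1 0 1 1
0 1 1 1 1

After press 4 at (1,0):
0 0 0 1 0
1 0 0 1 1
1 1 1 1 1

After press 5 at (1,3):
0 0 0 0 0
1 0 1 0 0
1 1 1 0 1

Lights still on: 6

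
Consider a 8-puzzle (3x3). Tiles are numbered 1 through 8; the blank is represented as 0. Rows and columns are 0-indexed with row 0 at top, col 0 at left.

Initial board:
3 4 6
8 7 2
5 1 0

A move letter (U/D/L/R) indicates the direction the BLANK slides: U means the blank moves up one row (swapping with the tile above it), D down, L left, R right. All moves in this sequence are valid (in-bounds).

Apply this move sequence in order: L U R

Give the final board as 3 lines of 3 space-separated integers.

After move 1 (L):
3 4 6
8 7 2
5 0 1

After move 2 (U):
3 4 6
8 0 2
5 7 1

After move 3 (R):
3 4 6
8 2 0
5 7 1

Answer: 3 4 6
8 2 0
5 7 1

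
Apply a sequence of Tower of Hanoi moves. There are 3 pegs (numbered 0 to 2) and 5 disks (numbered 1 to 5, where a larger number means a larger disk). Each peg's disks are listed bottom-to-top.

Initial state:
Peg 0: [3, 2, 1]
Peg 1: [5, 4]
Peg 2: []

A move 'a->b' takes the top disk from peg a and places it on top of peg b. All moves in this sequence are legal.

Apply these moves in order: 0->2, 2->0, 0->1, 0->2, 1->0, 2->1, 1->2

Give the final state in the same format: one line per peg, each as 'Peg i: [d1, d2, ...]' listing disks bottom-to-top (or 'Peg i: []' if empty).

After move 1 (0->2):
Peg 0: [3, 2]
Peg 1: [5, 4]
Peg 2: [1]

After move 2 (2->0):
Peg 0: [3, 2, 1]
Peg 1: [5, 4]
Peg 2: []

After move 3 (0->1):
Peg 0: [3, 2]
Peg 1: [5, 4, 1]
Peg 2: []

After move 4 (0->2):
Peg 0: [3]
Peg 1: [5, 4, 1]
Peg 2: [2]

After move 5 (1->0):
Peg 0: [3, 1]
Peg 1: [5, 4]
Peg 2: [2]

After move 6 (2->1):
Peg 0: [3, 1]
Peg 1: [5, 4, 2]
Peg 2: []

After move 7 (1->2):
Peg 0: [3, 1]
Peg 1: [5, 4]
Peg 2: [2]

Answer: Peg 0: [3, 1]
Peg 1: [5, 4]
Peg 2: [2]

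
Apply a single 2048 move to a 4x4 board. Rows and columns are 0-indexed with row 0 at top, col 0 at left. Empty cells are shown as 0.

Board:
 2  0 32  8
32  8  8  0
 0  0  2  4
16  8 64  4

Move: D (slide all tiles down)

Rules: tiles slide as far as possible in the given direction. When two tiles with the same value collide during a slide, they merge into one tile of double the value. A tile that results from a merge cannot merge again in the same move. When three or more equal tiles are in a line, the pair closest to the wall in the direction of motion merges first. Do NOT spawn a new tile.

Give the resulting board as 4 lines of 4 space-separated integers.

Answer:  0  0 32  0
 2  0  8  0
32  0  2  8
16 16 64  8

Derivation:
Slide down:
col 0: [2, 32, 0, 16] -> [0, 2, 32, 16]
col 1: [0, 8, 0, 8] -> [0, 0, 0, 16]
col 2: [32, 8, 2, 64] -> [32, 8, 2, 64]
col 3: [8, 0, 4, 4] -> [0, 0, 8, 8]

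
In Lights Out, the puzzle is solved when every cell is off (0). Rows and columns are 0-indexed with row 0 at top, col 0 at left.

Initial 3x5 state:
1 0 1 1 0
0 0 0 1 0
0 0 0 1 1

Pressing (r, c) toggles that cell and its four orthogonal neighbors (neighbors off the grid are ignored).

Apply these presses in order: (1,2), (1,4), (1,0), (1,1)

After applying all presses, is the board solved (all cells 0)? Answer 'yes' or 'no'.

After press 1 at (1,2):
1 0 0 1 0
0 1 1 0 0
0 0 1 1 1

After press 2 at (1,4):
1 0 0 1 1
0 1 1 1 1
0 0 1 1 0

After press 3 at (1,0):
0 0 0 1 1
1 0 1 1 1
1 0 1 1 0

After press 4 at (1,1):
0 1 0 1 1
0 1 0 1 1
1 1 1 1 0

Lights still on: 10

Answer: no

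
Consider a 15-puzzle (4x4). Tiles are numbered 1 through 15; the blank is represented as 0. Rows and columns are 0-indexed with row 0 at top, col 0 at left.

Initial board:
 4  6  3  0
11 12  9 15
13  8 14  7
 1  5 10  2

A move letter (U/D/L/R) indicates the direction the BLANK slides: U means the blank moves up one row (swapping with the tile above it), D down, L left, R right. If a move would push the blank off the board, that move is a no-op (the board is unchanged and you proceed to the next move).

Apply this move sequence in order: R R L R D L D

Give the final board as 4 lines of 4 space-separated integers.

Answer:  4  6  3 15
11 12 14  9
13  8  0  7
 1  5 10  2

Derivation:
After move 1 (R):
 4  6  3  0
11 12  9 15
13  8 14  7
 1  5 10  2

After move 2 (R):
 4  6  3  0
11 12  9 15
13  8 14  7
 1  5 10  2

After move 3 (L):
 4  6  0  3
11 12  9 15
13  8 14  7
 1  5 10  2

After move 4 (R):
 4  6  3  0
11 12  9 15
13  8 14  7
 1  5 10  2

After move 5 (D):
 4  6  3 15
11 12  9  0
13  8 14  7
 1  5 10  2

After move 6 (L):
 4  6  3 15
11 12  0  9
13  8 14  7
 1  5 10  2

After move 7 (D):
 4  6  3 15
11 12 14  9
13  8  0  7
 1  5 10  2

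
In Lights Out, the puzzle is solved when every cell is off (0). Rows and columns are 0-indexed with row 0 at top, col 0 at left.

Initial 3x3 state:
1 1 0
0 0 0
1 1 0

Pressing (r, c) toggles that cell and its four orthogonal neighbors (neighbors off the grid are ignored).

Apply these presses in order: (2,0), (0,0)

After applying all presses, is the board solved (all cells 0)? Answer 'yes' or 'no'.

After press 1 at (2,0):
1 1 0
1 0 0
0 0 0

After press 2 at (0,0):
0 0 0
0 0 0
0 0 0

Lights still on: 0

Answer: yes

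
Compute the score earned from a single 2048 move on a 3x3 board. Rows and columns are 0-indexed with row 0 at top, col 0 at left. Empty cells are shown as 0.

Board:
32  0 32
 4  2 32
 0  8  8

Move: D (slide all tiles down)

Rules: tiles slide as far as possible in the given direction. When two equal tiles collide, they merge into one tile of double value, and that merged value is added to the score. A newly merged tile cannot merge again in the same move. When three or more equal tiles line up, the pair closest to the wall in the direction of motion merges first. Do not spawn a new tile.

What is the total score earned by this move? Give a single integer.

Slide down:
col 0: [32, 4, 0] -> [0, 32, 4]  score +0 (running 0)
col 1: [0, 2, 8] -> [0, 2, 8]  score +0 (running 0)
col 2: [32, 32, 8] -> [0, 64, 8]  score +64 (running 64)
Board after move:
 0  0  0
32  2 64
 4  8  8

Answer: 64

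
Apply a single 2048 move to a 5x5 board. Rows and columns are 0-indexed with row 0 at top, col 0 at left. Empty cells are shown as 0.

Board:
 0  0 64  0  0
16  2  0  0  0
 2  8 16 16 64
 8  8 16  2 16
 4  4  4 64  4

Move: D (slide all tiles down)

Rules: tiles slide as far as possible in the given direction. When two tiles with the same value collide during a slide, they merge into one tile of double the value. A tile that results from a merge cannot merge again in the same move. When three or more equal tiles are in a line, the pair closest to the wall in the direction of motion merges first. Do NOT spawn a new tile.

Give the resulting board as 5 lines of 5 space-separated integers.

Slide down:
col 0: [0, 16, 2, 8, 4] -> [0, 16, 2, 8, 4]
col 1: [0, 2, 8, 8, 4] -> [0, 0, 2, 16, 4]
col 2: [64, 0, 16, 16, 4] -> [0, 0, 64, 32, 4]
col 3: [0, 0, 16, 2, 64] -> [0, 0, 16, 2, 64]
col 4: [0, 0, 64, 16, 4] -> [0, 0, 64, 16, 4]

Answer:  0  0  0  0  0
16  0  0  0  0
 2  2 64 16 64
 8 16 32  2 16
 4  4  4 64  4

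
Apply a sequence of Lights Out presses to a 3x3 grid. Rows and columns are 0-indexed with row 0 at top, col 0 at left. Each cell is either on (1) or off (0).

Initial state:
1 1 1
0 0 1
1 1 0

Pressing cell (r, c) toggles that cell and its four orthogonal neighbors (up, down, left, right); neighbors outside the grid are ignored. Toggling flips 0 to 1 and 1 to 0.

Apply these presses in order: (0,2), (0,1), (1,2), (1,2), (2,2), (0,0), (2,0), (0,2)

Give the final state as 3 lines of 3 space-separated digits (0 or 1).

After press 1 at (0,2):
1 0 0
0 0 0
1 1 0

After press 2 at (0,1):
0 1 1
0 1 0
1 1 0

After press 3 at (1,2):
0 1 0
0 0 1
1 1 1

After press 4 at (1,2):
0 1 1
0 1 0
1 1 0

After press 5 at (2,2):
0 1 1
0 1 1
1 0 1

After press 6 at (0,0):
1 0 1
1 1 1
1 0 1

After press 7 at (2,0):
1 0 1
0 1 1
0 1 1

After press 8 at (0,2):
1 1 0
0 1 0
0 1 1

Answer: 1 1 0
0 1 0
0 1 1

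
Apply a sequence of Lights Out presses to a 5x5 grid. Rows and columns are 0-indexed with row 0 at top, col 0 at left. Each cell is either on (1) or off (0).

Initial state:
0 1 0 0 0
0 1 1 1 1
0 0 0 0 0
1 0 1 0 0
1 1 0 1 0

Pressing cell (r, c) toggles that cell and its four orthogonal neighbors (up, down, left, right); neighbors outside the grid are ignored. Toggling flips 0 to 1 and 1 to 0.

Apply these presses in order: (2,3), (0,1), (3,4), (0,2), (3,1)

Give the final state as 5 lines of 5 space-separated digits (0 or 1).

Answer: 1 1 0 1 0
0 0 0 0 1
0 1 1 1 0
0 1 0 0 1
1 0 0 1 1

Derivation:
After press 1 at (2,3):
0 1 0 0 0
0 1 1 0 1
0 0 1 1 1
1 0 1 1 0
1 1 0 1 0

After press 2 at (0,1):
1 0 1 0 0
0 0 1 0 1
0 0 1 1 1
1 0 1 1 0
1 1 0 1 0

After press 3 at (3,4):
1 0 1 0 0
0 0 1 0 1
0 0 1 1 0
1 0 1 0 1
1 1 0 1 1

After press 4 at (0,2):
1 1 0 1 0
0 0 0 0 1
0 0 1 1 0
1 0 1 0 1
1 1 0 1 1

After press 5 at (3,1):
1 1 0 1 0
0 0 0 0 1
0 1 1 1 0
0 1 0 0 1
1 0 0 1 1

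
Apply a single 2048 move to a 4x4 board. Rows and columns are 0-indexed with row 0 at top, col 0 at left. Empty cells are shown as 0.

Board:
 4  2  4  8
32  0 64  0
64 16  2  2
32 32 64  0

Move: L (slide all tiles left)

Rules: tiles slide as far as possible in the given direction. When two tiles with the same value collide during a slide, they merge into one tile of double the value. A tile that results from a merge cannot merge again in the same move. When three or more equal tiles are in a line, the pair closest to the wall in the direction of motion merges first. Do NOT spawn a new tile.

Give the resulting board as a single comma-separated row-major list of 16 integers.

Answer: 4, 2, 4, 8, 32, 64, 0, 0, 64, 16, 4, 0, 64, 64, 0, 0

Derivation:
Slide left:
row 0: [4, 2, 4, 8] -> [4, 2, 4, 8]
row 1: [32, 0, 64, 0] -> [32, 64, 0, 0]
row 2: [64, 16, 2, 2] -> [64, 16, 4, 0]
row 3: [32, 32, 64, 0] -> [64, 64, 0, 0]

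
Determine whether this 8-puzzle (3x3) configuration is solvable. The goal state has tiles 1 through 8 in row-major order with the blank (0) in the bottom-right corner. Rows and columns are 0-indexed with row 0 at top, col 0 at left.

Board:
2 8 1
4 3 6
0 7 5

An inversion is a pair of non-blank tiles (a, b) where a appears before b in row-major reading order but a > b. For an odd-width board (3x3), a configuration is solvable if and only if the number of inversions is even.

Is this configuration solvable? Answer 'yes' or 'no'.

Inversions (pairs i<j in row-major order where tile[i] > tile[j] > 0): 10
10 is even, so the puzzle is solvable.

Answer: yes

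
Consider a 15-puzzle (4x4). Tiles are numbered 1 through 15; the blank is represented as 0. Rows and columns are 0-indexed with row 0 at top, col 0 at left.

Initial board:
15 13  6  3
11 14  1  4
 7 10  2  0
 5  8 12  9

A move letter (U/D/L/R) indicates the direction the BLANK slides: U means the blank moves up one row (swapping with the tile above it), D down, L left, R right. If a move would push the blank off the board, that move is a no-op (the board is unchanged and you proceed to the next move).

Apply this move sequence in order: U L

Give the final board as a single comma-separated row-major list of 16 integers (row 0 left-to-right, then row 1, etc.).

After move 1 (U):
15 13  6  3
11 14  1  0
 7 10  2  4
 5  8 12  9

After move 2 (L):
15 13  6  3
11 14  0  1
 7 10  2  4
 5  8 12  9

Answer: 15, 13, 6, 3, 11, 14, 0, 1, 7, 10, 2, 4, 5, 8, 12, 9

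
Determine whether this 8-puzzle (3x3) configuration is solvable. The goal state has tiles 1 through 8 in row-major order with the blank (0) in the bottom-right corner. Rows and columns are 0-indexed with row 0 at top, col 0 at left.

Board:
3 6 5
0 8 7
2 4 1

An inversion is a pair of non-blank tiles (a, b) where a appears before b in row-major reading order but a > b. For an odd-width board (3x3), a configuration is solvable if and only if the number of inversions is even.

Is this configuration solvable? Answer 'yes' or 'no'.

Inversions (pairs i<j in row-major order where tile[i] > tile[j] > 0): 18
18 is even, so the puzzle is solvable.

Answer: yes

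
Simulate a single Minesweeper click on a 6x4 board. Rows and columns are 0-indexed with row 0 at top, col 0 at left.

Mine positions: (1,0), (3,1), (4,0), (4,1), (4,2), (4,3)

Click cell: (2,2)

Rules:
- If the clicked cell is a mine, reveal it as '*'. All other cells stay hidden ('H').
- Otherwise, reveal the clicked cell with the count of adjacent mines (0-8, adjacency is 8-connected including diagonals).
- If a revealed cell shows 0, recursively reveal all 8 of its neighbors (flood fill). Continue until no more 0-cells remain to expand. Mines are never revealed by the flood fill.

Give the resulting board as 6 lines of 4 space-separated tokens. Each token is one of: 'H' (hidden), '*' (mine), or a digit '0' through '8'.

H H H H
H H H H
H H 1 H
H H H H
H H H H
H H H H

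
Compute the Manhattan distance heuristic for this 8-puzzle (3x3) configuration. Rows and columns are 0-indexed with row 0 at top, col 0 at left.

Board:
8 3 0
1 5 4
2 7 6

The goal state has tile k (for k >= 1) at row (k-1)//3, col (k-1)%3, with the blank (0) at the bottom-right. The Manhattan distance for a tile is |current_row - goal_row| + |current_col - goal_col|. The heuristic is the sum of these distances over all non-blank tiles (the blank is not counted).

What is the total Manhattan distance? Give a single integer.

Tile 8: at (0,0), goal (2,1), distance |0-2|+|0-1| = 3
Tile 3: at (0,1), goal (0,2), distance |0-0|+|1-2| = 1
Tile 1: at (1,0), goal (0,0), distance |1-0|+|0-0| = 1
Tile 5: at (1,1), goal (1,1), distance |1-1|+|1-1| = 0
Tile 4: at (1,2), goal (1,0), distance |1-1|+|2-0| = 2
Tile 2: at (2,0), goal (0,1), distance |2-0|+|0-1| = 3
Tile 7: at (2,1), goal (2,0), distance |2-2|+|1-0| = 1
Tile 6: at (2,2), goal (1,2), distance |2-1|+|2-2| = 1
Sum: 3 + 1 + 1 + 0 + 2 + 3 + 1 + 1 = 12

Answer: 12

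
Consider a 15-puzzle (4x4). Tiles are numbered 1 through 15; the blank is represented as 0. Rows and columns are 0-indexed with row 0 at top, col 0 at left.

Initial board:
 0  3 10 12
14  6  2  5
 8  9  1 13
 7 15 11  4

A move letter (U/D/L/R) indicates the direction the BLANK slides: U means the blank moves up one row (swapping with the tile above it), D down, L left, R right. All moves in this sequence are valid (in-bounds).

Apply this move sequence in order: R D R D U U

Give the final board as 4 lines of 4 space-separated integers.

Answer:  3  6  0 12
14  2 10  5
 8  9  1 13
 7 15 11  4

Derivation:
After move 1 (R):
 3  0 10 12
14  6  2  5
 8  9  1 13
 7 15 11  4

After move 2 (D):
 3  6 10 12
14  0  2  5
 8  9  1 13
 7 15 11  4

After move 3 (R):
 3  6 10 12
14  2  0  5
 8  9  1 13
 7 15 11  4

After move 4 (D):
 3  6 10 12
14  2  1  5
 8  9  0 13
 7 15 11  4

After move 5 (U):
 3  6 10 12
14  2  0  5
 8  9  1 13
 7 15 11  4

After move 6 (U):
 3  6  0 12
14  2 10  5
 8  9  1 13
 7 15 11  4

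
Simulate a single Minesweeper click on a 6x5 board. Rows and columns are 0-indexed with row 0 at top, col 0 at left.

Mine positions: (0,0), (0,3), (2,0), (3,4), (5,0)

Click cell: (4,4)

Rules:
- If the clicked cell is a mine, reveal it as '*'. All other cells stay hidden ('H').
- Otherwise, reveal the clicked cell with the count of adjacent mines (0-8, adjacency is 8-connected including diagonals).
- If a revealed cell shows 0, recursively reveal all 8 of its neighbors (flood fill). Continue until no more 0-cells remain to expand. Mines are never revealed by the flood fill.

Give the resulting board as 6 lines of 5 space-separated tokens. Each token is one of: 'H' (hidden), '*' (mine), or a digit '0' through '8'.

H H H H H
H H H H H
H H H H H
H H H H H
H H H H 1
H H H H H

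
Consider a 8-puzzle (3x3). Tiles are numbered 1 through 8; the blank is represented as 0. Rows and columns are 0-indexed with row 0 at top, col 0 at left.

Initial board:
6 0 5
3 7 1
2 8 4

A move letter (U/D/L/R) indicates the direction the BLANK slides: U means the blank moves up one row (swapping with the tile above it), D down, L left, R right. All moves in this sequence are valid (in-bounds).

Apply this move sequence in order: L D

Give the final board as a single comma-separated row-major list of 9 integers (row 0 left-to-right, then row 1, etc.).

Answer: 3, 6, 5, 0, 7, 1, 2, 8, 4

Derivation:
After move 1 (L):
0 6 5
3 7 1
2 8 4

After move 2 (D):
3 6 5
0 7 1
2 8 4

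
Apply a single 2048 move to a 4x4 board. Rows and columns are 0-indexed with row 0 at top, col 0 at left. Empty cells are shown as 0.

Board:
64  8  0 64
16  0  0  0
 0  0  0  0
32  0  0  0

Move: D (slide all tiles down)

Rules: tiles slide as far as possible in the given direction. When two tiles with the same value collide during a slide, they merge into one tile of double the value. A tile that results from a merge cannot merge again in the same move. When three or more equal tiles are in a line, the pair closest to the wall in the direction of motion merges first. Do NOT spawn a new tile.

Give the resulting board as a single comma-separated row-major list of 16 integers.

Answer: 0, 0, 0, 0, 64, 0, 0, 0, 16, 0, 0, 0, 32, 8, 0, 64

Derivation:
Slide down:
col 0: [64, 16, 0, 32] -> [0, 64, 16, 32]
col 1: [8, 0, 0, 0] -> [0, 0, 0, 8]
col 2: [0, 0, 0, 0] -> [0, 0, 0, 0]
col 3: [64, 0, 0, 0] -> [0, 0, 0, 64]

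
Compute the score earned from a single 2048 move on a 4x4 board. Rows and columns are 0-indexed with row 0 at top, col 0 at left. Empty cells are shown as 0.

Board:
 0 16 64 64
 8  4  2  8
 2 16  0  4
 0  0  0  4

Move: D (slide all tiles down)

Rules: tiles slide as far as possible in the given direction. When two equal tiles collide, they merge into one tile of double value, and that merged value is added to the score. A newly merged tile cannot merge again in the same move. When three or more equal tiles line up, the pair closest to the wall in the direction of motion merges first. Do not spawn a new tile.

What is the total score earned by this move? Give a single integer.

Answer: 8

Derivation:
Slide down:
col 0: [0, 8, 2, 0] -> [0, 0, 8, 2]  score +0 (running 0)
col 1: [16, 4, 16, 0] -> [0, 16, 4, 16]  score +0 (running 0)
col 2: [64, 2, 0, 0] -> [0, 0, 64, 2]  score +0 (running 0)
col 3: [64, 8, 4, 4] -> [0, 64, 8, 8]  score +8 (running 8)
Board after move:
 0  0  0  0
 0 16  0 64
 8  4 64  8
 2 16  2  8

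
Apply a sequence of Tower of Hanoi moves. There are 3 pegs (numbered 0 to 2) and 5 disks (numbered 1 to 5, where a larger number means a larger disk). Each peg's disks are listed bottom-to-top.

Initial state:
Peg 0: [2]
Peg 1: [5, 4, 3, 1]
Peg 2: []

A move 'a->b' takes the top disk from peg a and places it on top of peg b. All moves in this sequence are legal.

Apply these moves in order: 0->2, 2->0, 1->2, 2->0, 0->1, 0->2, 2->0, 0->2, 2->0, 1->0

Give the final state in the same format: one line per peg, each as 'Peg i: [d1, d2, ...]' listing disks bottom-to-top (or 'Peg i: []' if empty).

After move 1 (0->2):
Peg 0: []
Peg 1: [5, 4, 3, 1]
Peg 2: [2]

After move 2 (2->0):
Peg 0: [2]
Peg 1: [5, 4, 3, 1]
Peg 2: []

After move 3 (1->2):
Peg 0: [2]
Peg 1: [5, 4, 3]
Peg 2: [1]

After move 4 (2->0):
Peg 0: [2, 1]
Peg 1: [5, 4, 3]
Peg 2: []

After move 5 (0->1):
Peg 0: [2]
Peg 1: [5, 4, 3, 1]
Peg 2: []

After move 6 (0->2):
Peg 0: []
Peg 1: [5, 4, 3, 1]
Peg 2: [2]

After move 7 (2->0):
Peg 0: [2]
Peg 1: [5, 4, 3, 1]
Peg 2: []

After move 8 (0->2):
Peg 0: []
Peg 1: [5, 4, 3, 1]
Peg 2: [2]

After move 9 (2->0):
Peg 0: [2]
Peg 1: [5, 4, 3, 1]
Peg 2: []

After move 10 (1->0):
Peg 0: [2, 1]
Peg 1: [5, 4, 3]
Peg 2: []

Answer: Peg 0: [2, 1]
Peg 1: [5, 4, 3]
Peg 2: []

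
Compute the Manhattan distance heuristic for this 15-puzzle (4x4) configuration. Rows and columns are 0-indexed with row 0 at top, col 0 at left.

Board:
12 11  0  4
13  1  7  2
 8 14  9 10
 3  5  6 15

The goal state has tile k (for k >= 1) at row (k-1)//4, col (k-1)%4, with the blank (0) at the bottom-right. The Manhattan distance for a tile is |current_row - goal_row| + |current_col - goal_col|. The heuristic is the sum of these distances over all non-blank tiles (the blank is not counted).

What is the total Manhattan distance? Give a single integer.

Tile 12: at (0,0), goal (2,3), distance |0-2|+|0-3| = 5
Tile 11: at (0,1), goal (2,2), distance |0-2|+|1-2| = 3
Tile 4: at (0,3), goal (0,3), distance |0-0|+|3-3| = 0
Tile 13: at (1,0), goal (3,0), distance |1-3|+|0-0| = 2
Tile 1: at (1,1), goal (0,0), distance |1-0|+|1-0| = 2
Tile 7: at (1,2), goal (1,2), distance |1-1|+|2-2| = 0
Tile 2: at (1,3), goal (0,1), distance |1-0|+|3-1| = 3
Tile 8: at (2,0), goal (1,3), distance |2-1|+|0-3| = 4
Tile 14: at (2,1), goal (3,1), distance |2-3|+|1-1| = 1
Tile 9: at (2,2), goal (2,0), distance |2-2|+|2-0| = 2
Tile 10: at (2,3), goal (2,1), distance |2-2|+|3-1| = 2
Tile 3: at (3,0), goal (0,2), distance |3-0|+|0-2| = 5
Tile 5: at (3,1), goal (1,0), distance |3-1|+|1-0| = 3
Tile 6: at (3,2), goal (1,1), distance |3-1|+|2-1| = 3
Tile 15: at (3,3), goal (3,2), distance |3-3|+|3-2| = 1
Sum: 5 + 3 + 0 + 2 + 2 + 0 + 3 + 4 + 1 + 2 + 2 + 5 + 3 + 3 + 1 = 36

Answer: 36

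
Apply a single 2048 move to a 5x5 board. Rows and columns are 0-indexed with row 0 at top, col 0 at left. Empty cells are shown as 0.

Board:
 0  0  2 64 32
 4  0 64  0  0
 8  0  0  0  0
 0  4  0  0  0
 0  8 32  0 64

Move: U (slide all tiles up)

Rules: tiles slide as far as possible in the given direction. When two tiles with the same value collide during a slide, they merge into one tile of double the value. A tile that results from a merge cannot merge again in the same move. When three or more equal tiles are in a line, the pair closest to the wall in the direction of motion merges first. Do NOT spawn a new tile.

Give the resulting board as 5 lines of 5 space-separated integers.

Slide up:
col 0: [0, 4, 8, 0, 0] -> [4, 8, 0, 0, 0]
col 1: [0, 0, 0, 4, 8] -> [4, 8, 0, 0, 0]
col 2: [2, 64, 0, 0, 32] -> [2, 64, 32, 0, 0]
col 3: [64, 0, 0, 0, 0] -> [64, 0, 0, 0, 0]
col 4: [32, 0, 0, 0, 64] -> [32, 64, 0, 0, 0]

Answer:  4  4  2 64 32
 8  8 64  0 64
 0  0 32  0  0
 0  0  0  0  0
 0  0  0  0  0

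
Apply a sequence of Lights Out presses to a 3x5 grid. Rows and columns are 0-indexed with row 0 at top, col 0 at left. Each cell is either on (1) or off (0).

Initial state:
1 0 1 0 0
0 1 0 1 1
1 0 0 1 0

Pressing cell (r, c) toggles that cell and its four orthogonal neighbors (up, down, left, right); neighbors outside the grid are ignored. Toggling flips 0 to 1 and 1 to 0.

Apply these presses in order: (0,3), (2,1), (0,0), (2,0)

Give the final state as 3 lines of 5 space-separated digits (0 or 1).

Answer: 0 1 0 1 1
0 0 0 0 1
1 0 1 1 0

Derivation:
After press 1 at (0,3):
1 0 0 1 1
0 1 0 0 1
1 0 0 1 0

After press 2 at (2,1):
1 0 0 1 1
0 0 0 0 1
0 1 1 1 0

After press 3 at (0,0):
0 1 0 1 1
1 0 0 0 1
0 1 1 1 0

After press 4 at (2,0):
0 1 0 1 1
0 0 0 0 1
1 0 1 1 0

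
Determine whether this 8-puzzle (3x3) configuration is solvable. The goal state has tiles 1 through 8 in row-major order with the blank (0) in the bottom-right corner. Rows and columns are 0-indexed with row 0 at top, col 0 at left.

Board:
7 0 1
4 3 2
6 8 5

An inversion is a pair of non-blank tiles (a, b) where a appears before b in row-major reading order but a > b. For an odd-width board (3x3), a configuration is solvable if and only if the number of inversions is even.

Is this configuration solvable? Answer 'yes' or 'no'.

Answer: no

Derivation:
Inversions (pairs i<j in row-major order where tile[i] > tile[j] > 0): 11
11 is odd, so the puzzle is not solvable.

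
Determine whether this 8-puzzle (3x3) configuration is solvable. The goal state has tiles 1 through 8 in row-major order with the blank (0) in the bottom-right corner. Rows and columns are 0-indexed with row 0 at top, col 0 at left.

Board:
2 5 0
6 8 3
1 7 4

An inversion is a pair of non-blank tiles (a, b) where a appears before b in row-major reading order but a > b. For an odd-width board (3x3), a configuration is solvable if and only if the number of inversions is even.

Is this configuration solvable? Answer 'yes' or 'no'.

Inversions (pairs i<j in row-major order where tile[i] > tile[j] > 0): 13
13 is odd, so the puzzle is not solvable.

Answer: no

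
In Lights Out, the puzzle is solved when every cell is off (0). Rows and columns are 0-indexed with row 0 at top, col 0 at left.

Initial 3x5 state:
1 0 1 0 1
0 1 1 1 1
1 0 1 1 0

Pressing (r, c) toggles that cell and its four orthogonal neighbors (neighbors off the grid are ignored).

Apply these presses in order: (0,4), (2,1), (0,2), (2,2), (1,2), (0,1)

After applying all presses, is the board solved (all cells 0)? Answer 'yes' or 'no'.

Answer: yes

Derivation:
After press 1 at (0,4):
1 0 1 1 0
0 1 1 1 0
1 0 1 1 0

After press 2 at (2,1):
1 0 1 1 0
0 0 1 1 0
0 1 0 1 0

After press 3 at (0,2):
1 1 0 0 0
0 0 0 1 0
0 1 0 1 0

After press 4 at (2,2):
1 1 0 0 0
0 0 1 1 0
0 0 1 0 0

After press 5 at (1,2):
1 1 1 0 0
0 1 0 0 0
0 0 0 0 0

After press 6 at (0,1):
0 0 0 0 0
0 0 0 0 0
0 0 0 0 0

Lights still on: 0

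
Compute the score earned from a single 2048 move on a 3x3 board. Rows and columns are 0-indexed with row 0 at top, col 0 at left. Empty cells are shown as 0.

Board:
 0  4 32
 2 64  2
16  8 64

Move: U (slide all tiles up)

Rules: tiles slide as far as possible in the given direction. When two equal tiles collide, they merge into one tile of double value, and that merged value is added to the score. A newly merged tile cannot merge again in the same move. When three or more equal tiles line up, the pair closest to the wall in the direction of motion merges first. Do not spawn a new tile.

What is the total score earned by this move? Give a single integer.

Slide up:
col 0: [0, 2, 16] -> [2, 16, 0]  score +0 (running 0)
col 1: [4, 64, 8] -> [4, 64, 8]  score +0 (running 0)
col 2: [32, 2, 64] -> [32, 2, 64]  score +0 (running 0)
Board after move:
 2  4 32
16 64  2
 0  8 64

Answer: 0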